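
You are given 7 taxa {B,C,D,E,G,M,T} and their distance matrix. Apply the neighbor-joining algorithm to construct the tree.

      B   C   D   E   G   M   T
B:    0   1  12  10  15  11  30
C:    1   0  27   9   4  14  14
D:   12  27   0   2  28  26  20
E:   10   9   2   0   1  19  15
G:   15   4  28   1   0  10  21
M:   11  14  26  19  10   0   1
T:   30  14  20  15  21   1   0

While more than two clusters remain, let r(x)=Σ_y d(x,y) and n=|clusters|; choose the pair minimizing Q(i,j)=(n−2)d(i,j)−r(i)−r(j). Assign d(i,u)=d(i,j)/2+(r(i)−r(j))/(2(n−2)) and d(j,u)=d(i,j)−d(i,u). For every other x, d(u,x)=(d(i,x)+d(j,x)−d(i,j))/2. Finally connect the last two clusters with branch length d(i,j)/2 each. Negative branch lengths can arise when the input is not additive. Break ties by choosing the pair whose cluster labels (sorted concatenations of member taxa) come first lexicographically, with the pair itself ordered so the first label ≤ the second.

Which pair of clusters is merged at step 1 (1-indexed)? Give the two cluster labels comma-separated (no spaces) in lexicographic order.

M,T

1. join M+T (d=1, Q=-177) ⇒ MT; edges |M|=-3/2, |T|=5/2
  updated: d(B,MT)=20, d(C,MT)=27/2, d(D,MT)=45/2, d(E,MT)=33/2, d(G,MT)=15
2. join D+E (d=2, Q=-122) ⇒ DE; edges |D|=61/8, |E|=-45/8
  updated: d(B,DE)=10, d(C,DE)=17, d(DE,G)=27/2, d(DE,MT)=37/2
3. join B+C (d=1, Q=-157/2) ⇒ BC; edges |B|=9/4, |C|=-5/4
  updated: d(BC,DE)=13, d(BC,G)=9, d(BC,MT)=65/4
4. join BC+G (d=9, Q=-231/4) ⇒ BCG; edges |BC|=75/16, |G|=69/16
  updated: d(BCG,DE)=35/4, d(BCG,MT)=89/8
5. join BCG+DE (d=35/4, Q=-307/8) ⇒ BCDEG; edges |BCG|=11/16, |DE|=129/16
  updated: d(BCDEG,MT)=167/16
6. join BCDEG+MT (d=167/16) ⇒ BCDEGMT; edges |BCDEG|=167/32, |MT|=167/32
final tree: ((((B:9/4,C:-5/4):75/16,G:69/16):11/16,(D:61/8,E:-45/8):129/16):167/32,(M:-3/2,T:5/2):167/32)
total length: 515/16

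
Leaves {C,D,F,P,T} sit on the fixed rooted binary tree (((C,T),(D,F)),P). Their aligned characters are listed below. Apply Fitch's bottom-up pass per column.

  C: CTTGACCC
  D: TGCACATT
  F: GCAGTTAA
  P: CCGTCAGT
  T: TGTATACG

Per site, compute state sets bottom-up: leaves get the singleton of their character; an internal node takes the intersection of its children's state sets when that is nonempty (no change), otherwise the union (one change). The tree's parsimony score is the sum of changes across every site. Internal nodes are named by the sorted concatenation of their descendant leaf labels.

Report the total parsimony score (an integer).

site 0, node CT: C={C} ∪ T={T} → {C,T} (+1)
site 0, node DF: D={T} ∪ F={G} → {G,T} (+1)
site 0, node CDFT: CT={C,T} ∩ DF={G,T} → {T} (+0)
site 0, node CDFPT: CDFT={T} ∪ P={C} → {C,T} (+1)
site 1, node CT: C={T} ∪ T={G} → {G,T} (+1)
site 1, node DF: D={G} ∪ F={C} → {C,G} (+1)
site 1, node CDFT: CT={G,T} ∩ DF={C,G} → {G} (+0)
site 1, node CDFPT: CDFT={G} ∪ P={C} → {C,G} (+1)
site 2, node CT: C={T} ∩ T={T} → {T} (+0)
site 2, node DF: D={C} ∪ F={A} → {A,C} (+1)
site 2, node CDFT: CT={T} ∪ DF={A,C} → {A,C,T} (+1)
site 2, node CDFPT: CDFT={A,C,T} ∪ P={G} → {A,C,G,T} (+1)
site 3, node CT: C={G} ∪ T={A} → {A,G} (+1)
site 3, node DF: D={A} ∪ F={G} → {A,G} (+1)
site 3, node CDFT: CT={A,G} ∩ DF={A,G} → {A,G} (+0)
site 3, node CDFPT: CDFT={A,G} ∪ P={T} → {A,G,T} (+1)
site 4, node CT: C={A} ∪ T={T} → {A,T} (+1)
site 4, node DF: D={C} ∪ F={T} → {C,T} (+1)
site 4, node CDFT: CT={A,T} ∩ DF={C,T} → {T} (+0)
site 4, node CDFPT: CDFT={T} ∪ P={C} → {C,T} (+1)
site 5, node CT: C={C} ∪ T={A} → {A,C} (+1)
site 5, node DF: D={A} ∪ F={T} → {A,T} (+1)
site 5, node CDFT: CT={A,C} ∩ DF={A,T} → {A} (+0)
site 5, node CDFPT: CDFT={A} ∩ P={A} → {A} (+0)
site 6, node CT: C={C} ∩ T={C} → {C} (+0)
site 6, node DF: D={T} ∪ F={A} → {A,T} (+1)
site 6, node CDFT: CT={C} ∪ DF={A,T} → {A,C,T} (+1)
site 6, node CDFPT: CDFT={A,C,T} ∪ P={G} → {A,C,G,T} (+1)
site 7, node CT: C={C} ∪ T={G} → {C,G} (+1)
site 7, node DF: D={T} ∪ F={A} → {A,T} (+1)
site 7, node CDFT: CT={C,G} ∪ DF={A,T} → {A,C,G,T} (+1)
site 7, node CDFPT: CDFT={A,C,G,T} ∩ P={T} → {T} (+0)
per-site changes: [3, 3, 3, 3, 3, 2, 3, 3]; total = 23

23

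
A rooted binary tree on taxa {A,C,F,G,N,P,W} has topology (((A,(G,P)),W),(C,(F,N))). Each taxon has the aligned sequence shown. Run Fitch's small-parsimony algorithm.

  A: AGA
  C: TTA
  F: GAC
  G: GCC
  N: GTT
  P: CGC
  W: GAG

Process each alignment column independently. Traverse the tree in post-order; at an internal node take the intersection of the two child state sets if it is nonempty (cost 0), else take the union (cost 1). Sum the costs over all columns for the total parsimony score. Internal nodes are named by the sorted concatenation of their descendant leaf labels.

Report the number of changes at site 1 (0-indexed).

4

GP@0: {G} ∪ {C} = {C,G} (union, +1)
AGP@0: {A} ∪ {C,G} = {A,C,G} (union, +1)
AGPW@0: {A,C,G} ∩ {G} = {G} (intersection, +0)
FN@0: {G} ∩ {G} = {G} (intersection, +0)
CFN@0: {T} ∪ {G} = {G,T} (union, +1)
ACFGNPW@0: {G} ∩ {G,T} = {G} (intersection, +0)
GP@1: {C} ∪ {G} = {C,G} (union, +1)
AGP@1: {G} ∩ {C,G} = {G} (intersection, +0)
AGPW@1: {G} ∪ {A} = {A,G} (union, +1)
FN@1: {A} ∪ {T} = {A,T} (union, +1)
CFN@1: {T} ∩ {A,T} = {T} (intersection, +0)
ACFGNPW@1: {A,G} ∪ {T} = {A,G,T} (union, +1)
GP@2: {C} ∩ {C} = {C} (intersection, +0)
AGP@2: {A} ∪ {C} = {A,C} (union, +1)
AGPW@2: {A,C} ∪ {G} = {A,C,G} (union, +1)
FN@2: {C} ∪ {T} = {C,T} (union, +1)
CFN@2: {A} ∪ {C,T} = {A,C,T} (union, +1)
ACFGNPW@2: {A,C,G} ∩ {A,C,T} = {A,C} (intersection, +0)
per-site changes: [3, 4, 4]; total = 11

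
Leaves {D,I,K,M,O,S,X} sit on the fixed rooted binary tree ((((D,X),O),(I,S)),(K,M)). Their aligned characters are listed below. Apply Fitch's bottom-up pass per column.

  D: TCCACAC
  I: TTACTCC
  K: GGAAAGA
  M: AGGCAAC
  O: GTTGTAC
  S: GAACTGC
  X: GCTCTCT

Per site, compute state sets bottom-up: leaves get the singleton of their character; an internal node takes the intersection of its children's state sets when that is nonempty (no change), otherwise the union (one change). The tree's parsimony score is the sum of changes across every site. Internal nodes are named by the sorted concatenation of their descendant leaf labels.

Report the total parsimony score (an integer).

site 0, node DX: D={T} ∪ X={G} → {G,T} (+1)
site 0, node DOX: DX={G,T} ∩ O={G} → {G} (+0)
site 0, node IS: I={T} ∪ S={G} → {G,T} (+1)
site 0, node DIOSX: DOX={G} ∩ IS={G,T} → {G} (+0)
site 0, node KM: K={G} ∪ M={A} → {A,G} (+1)
site 0, node DIKMOSX: DIOSX={G} ∩ KM={A,G} → {G} (+0)
site 1, node DX: D={C} ∩ X={C} → {C} (+0)
site 1, node DOX: DX={C} ∪ O={T} → {C,T} (+1)
site 1, node IS: I={T} ∪ S={A} → {A,T} (+1)
site 1, node DIOSX: DOX={C,T} ∩ IS={A,T} → {T} (+0)
site 1, node KM: K={G} ∩ M={G} → {G} (+0)
site 1, node DIKMOSX: DIOSX={T} ∪ KM={G} → {G,T} (+1)
site 2, node DX: D={C} ∪ X={T} → {C,T} (+1)
site 2, node DOX: DX={C,T} ∩ O={T} → {T} (+0)
site 2, node IS: I={A} ∩ S={A} → {A} (+0)
site 2, node DIOSX: DOX={T} ∪ IS={A} → {A,T} (+1)
site 2, node KM: K={A} ∪ M={G} → {A,G} (+1)
site 2, node DIKMOSX: DIOSX={A,T} ∩ KM={A,G} → {A} (+0)
site 3, node DX: D={A} ∪ X={C} → {A,C} (+1)
site 3, node DOX: DX={A,C} ∪ O={G} → {A,C,G} (+1)
site 3, node IS: I={C} ∩ S={C} → {C} (+0)
site 3, node DIOSX: DOX={A,C,G} ∩ IS={C} → {C} (+0)
site 3, node KM: K={A} ∪ M={C} → {A,C} (+1)
site 3, node DIKMOSX: DIOSX={C} ∩ KM={A,C} → {C} (+0)
site 4, node DX: D={C} ∪ X={T} → {C,T} (+1)
site 4, node DOX: DX={C,T} ∩ O={T} → {T} (+0)
site 4, node IS: I={T} ∩ S={T} → {T} (+0)
site 4, node DIOSX: DOX={T} ∩ IS={T} → {T} (+0)
site 4, node KM: K={A} ∩ M={A} → {A} (+0)
site 4, node DIKMOSX: DIOSX={T} ∪ KM={A} → {A,T} (+1)
site 5, node DX: D={A} ∪ X={C} → {A,C} (+1)
site 5, node DOX: DX={A,C} ∩ O={A} → {A} (+0)
site 5, node IS: I={C} ∪ S={G} → {C,G} (+1)
site 5, node DIOSX: DOX={A} ∪ IS={C,G} → {A,C,G} (+1)
site 5, node KM: K={G} ∪ M={A} → {A,G} (+1)
site 5, node DIKMOSX: DIOSX={A,C,G} ∩ KM={A,G} → {A,G} (+0)
site 6, node DX: D={C} ∪ X={T} → {C,T} (+1)
site 6, node DOX: DX={C,T} ∩ O={C} → {C} (+0)
site 6, node IS: I={C} ∩ S={C} → {C} (+0)
site 6, node DIOSX: DOX={C} ∩ IS={C} → {C} (+0)
site 6, node KM: K={A} ∪ M={C} → {A,C} (+1)
site 6, node DIKMOSX: DIOSX={C} ∩ KM={A,C} → {C} (+0)
per-site changes: [3, 3, 3, 3, 2, 4, 2]; total = 20

20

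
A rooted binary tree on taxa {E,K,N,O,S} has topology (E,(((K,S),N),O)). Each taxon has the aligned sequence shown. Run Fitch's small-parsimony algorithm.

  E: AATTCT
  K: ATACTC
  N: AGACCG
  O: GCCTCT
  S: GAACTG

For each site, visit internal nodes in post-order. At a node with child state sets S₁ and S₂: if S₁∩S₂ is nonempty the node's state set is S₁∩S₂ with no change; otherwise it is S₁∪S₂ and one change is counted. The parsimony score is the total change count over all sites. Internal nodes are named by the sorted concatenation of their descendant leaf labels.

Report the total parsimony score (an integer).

[col 0] KS: children K:{A}, S:{G} ∪→ {A,G}; cost 1
[col 0] KNS: children KS:{A,G}, N:{A} ∩→ {A}; cost 0
[col 0] KNOS: children KNS:{A}, O:{G} ∪→ {A,G}; cost 1
[col 0] EKNOS: children E:{A}, KNOS:{A,G} ∩→ {A}; cost 0
[col 1] KS: children K:{T}, S:{A} ∪→ {A,T}; cost 1
[col 1] KNS: children KS:{A,T}, N:{G} ∪→ {A,G,T}; cost 1
[col 1] KNOS: children KNS:{A,G,T}, O:{C} ∪→ {A,C,G,T}; cost 1
[col 1] EKNOS: children E:{A}, KNOS:{A,C,G,T} ∩→ {A}; cost 0
[col 2] KS: children K:{A}, S:{A} ∩→ {A}; cost 0
[col 2] KNS: children KS:{A}, N:{A} ∩→ {A}; cost 0
[col 2] KNOS: children KNS:{A}, O:{C} ∪→ {A,C}; cost 1
[col 2] EKNOS: children E:{T}, KNOS:{A,C} ∪→ {A,C,T}; cost 1
[col 3] KS: children K:{C}, S:{C} ∩→ {C}; cost 0
[col 3] KNS: children KS:{C}, N:{C} ∩→ {C}; cost 0
[col 3] KNOS: children KNS:{C}, O:{T} ∪→ {C,T}; cost 1
[col 3] EKNOS: children E:{T}, KNOS:{C,T} ∩→ {T}; cost 0
[col 4] KS: children K:{T}, S:{T} ∩→ {T}; cost 0
[col 4] KNS: children KS:{T}, N:{C} ∪→ {C,T}; cost 1
[col 4] KNOS: children KNS:{C,T}, O:{C} ∩→ {C}; cost 0
[col 4] EKNOS: children E:{C}, KNOS:{C} ∩→ {C}; cost 0
[col 5] KS: children K:{C}, S:{G} ∪→ {C,G}; cost 1
[col 5] KNS: children KS:{C,G}, N:{G} ∩→ {G}; cost 0
[col 5] KNOS: children KNS:{G}, O:{T} ∪→ {G,T}; cost 1
[col 5] EKNOS: children E:{T}, KNOS:{G,T} ∩→ {T}; cost 0
per-site changes: [2, 3, 2, 1, 1, 2]; total = 11

11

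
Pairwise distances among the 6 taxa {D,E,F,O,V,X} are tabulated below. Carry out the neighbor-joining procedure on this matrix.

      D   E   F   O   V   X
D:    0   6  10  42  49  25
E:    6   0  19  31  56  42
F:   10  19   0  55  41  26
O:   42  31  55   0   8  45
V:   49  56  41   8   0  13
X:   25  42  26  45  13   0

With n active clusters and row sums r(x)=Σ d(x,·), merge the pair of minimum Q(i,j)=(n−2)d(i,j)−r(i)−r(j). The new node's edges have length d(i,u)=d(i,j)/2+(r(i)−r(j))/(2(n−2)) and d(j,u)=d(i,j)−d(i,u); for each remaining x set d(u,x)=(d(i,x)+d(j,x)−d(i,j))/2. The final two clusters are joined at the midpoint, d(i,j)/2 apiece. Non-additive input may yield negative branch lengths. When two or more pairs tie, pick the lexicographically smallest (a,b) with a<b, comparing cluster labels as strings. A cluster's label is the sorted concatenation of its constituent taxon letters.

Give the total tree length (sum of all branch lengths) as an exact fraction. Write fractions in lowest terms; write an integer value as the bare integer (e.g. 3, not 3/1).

1. join O+V (d=8, Q=-316) ⇒ OV; edges |O|=23/4, |V|=9/4
  updated: d(D,OV)=83/2, d(E,OV)=79/2, d(F,OV)=44, d(OV,X)=25
2. join OV+X (d=25, Q=-193) ⇒ OVX; edges |OV|=107/6, |X|=43/6
  updated: d(D,OVX)=83/4, d(E,OVX)=113/4, d(F,OVX)=45/2
3. join D+E (d=6, Q=-78) ⇒ DE; edges |D|=-9/8, |E|=57/8
  updated: d(DE,F)=23/2, d(DE,OVX)=43/2
4. join DE+F (d=23/2, Q=-111/2) ⇒ DEF; edges |DE|=21/4, |F|=25/4
  updated: d(DEF,OVX)=65/4
5. join DEF+OVX (d=65/4) ⇒ DEFOVX; edges |DEF|=65/8, |OVX|=65/8
final tree: (((D:-9/8,E:57/8):21/4,F:25/4):65/8,((O:23/4,V:9/4):107/6,X:43/6):65/8)
total length: 267/4

267/4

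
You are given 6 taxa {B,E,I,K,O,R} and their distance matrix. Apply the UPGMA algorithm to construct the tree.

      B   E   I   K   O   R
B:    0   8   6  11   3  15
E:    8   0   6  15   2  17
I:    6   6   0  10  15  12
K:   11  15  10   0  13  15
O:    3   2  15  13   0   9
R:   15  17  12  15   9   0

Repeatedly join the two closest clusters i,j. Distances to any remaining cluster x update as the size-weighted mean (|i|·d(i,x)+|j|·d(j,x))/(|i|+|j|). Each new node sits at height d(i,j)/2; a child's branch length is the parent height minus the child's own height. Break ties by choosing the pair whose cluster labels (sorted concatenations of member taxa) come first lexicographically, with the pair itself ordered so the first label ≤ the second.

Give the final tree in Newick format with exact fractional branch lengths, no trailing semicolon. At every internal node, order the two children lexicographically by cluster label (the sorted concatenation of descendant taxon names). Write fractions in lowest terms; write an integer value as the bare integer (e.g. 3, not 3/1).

iteration 1: select E,O (d=2); attach at lengths (1, 1); label the merged cluster EO
  updated: d(B,EO)=11/2, d(EO,I)=21/2, d(EO,K)=14, d(EO,R)=13
iteration 2: select B,EO (d=11/2); attach at lengths (11/4, 7/4); label the merged cluster BEO
  updated: d(BEO,I)=9, d(BEO,K)=13, d(BEO,R)=41/3
iteration 3: select BEO,I (d=9); attach at lengths (7/4, 9/2); label the merged cluster BEIO
  updated: d(BEIO,K)=49/4, d(BEIO,R)=53/4
iteration 4: select BEIO,K (d=49/4); attach at lengths (13/8, 49/8); label the merged cluster BEIKO
  updated: d(BEIKO,R)=68/5
iteration 5: select BEIKO,R (d=68/5); attach at lengths (27/40, 34/5); label the merged cluster BEIKOR
final tree: ((((B:11/4,(E:1,O:1):7/4):7/4,I:9/2):13/8,K:49/8):27/40,R:34/5)
total length: 1119/40

((((B:11/4,(E:1,O:1):7/4):7/4,I:9/2):13/8,K:49/8):27/40,R:34/5)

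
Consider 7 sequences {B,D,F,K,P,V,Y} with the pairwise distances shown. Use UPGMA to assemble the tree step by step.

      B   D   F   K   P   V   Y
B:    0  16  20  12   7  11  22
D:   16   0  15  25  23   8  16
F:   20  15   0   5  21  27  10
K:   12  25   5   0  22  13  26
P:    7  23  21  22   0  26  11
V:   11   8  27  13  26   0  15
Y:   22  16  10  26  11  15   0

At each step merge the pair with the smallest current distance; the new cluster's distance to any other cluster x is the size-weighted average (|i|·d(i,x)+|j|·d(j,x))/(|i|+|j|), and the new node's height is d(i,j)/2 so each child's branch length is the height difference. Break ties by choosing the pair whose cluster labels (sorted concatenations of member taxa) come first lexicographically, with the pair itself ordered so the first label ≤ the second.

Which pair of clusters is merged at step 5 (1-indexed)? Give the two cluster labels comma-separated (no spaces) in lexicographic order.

BP,DVY

step 1: merge (F,K) at d=5; branch lengths F→5/2, K→5/2; new cluster FK
  updated: d(B,FK)=16, d(D,FK)=20, d(FK,P)=43/2, d(FK,V)=20, d(FK,Y)=18
step 2: merge (B,P) at d=7; branch lengths B→7/2, P→7/2; new cluster BP
  updated: d(BP,D)=39/2, d(BP,FK)=75/4, d(BP,V)=37/2, d(BP,Y)=33/2
step 3: merge (D,V) at d=8; branch lengths D→4, V→4; new cluster DV
  updated: d(BP,DV)=19, d(DV,FK)=20, d(DV,Y)=31/2
step 4: merge (DV,Y) at d=31/2; branch lengths DV→15/4, Y→31/4; new cluster DVY
  updated: d(BP,DVY)=109/6, d(DVY,FK)=58/3
step 5: merge (BP,DVY) at d=109/6; branch lengths BP→67/12, DVY→4/3; new cluster BDPVY
  updated: d(BDPVY,FK)=191/10
step 6: merge (BDPVY,FK) at d=191/10; branch lengths BDPVY→7/15, FK→141/20; new cluster BDFKPVY
final tree: (((B:7/2,P:7/2):67/12,((D:4,V:4):15/4,Y:31/4):4/3):7/15,(F:5/2,K:5/2):141/20)
total length: 689/15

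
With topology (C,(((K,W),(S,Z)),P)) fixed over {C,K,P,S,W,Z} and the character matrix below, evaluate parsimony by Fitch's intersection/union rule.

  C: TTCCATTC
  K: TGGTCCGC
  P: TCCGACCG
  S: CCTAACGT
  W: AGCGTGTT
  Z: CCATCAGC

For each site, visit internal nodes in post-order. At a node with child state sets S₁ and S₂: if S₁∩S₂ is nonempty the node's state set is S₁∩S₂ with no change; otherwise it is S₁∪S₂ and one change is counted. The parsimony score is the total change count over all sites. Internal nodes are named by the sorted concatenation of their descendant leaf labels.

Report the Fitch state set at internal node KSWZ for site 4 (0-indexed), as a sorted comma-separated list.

C

site 0, node KW: K={T} ∪ W={A} → {A,T} (+1)
site 0, node SZ: S={C} ∩ Z={C} → {C} (+0)
site 0, node KSWZ: KW={A,T} ∪ SZ={C} → {A,C,T} (+1)
site 0, node KPSWZ: KSWZ={A,C,T} ∩ P={T} → {T} (+0)
site 0, node CKPSWZ: C={T} ∩ KPSWZ={T} → {T} (+0)
site 1, node KW: K={G} ∩ W={G} → {G} (+0)
site 1, node SZ: S={C} ∩ Z={C} → {C} (+0)
site 1, node KSWZ: KW={G} ∪ SZ={C} → {C,G} (+1)
site 1, node KPSWZ: KSWZ={C,G} ∩ P={C} → {C} (+0)
site 1, node CKPSWZ: C={T} ∪ KPSWZ={C} → {C,T} (+1)
site 2, node KW: K={G} ∪ W={C} → {C,G} (+1)
site 2, node SZ: S={T} ∪ Z={A} → {A,T} (+1)
site 2, node KSWZ: KW={C,G} ∪ SZ={A,T} → {A,C,G,T} (+1)
site 2, node KPSWZ: KSWZ={A,C,G,T} ∩ P={C} → {C} (+0)
site 2, node CKPSWZ: C={C} ∩ KPSWZ={C} → {C} (+0)
site 3, node KW: K={T} ∪ W={G} → {G,T} (+1)
site 3, node SZ: S={A} ∪ Z={T} → {A,T} (+1)
site 3, node KSWZ: KW={G,T} ∩ SZ={A,T} → {T} (+0)
site 3, node KPSWZ: KSWZ={T} ∪ P={G} → {G,T} (+1)
site 3, node CKPSWZ: C={C} ∪ KPSWZ={G,T} → {C,G,T} (+1)
site 4, node KW: K={C} ∪ W={T} → {C,T} (+1)
site 4, node SZ: S={A} ∪ Z={C} → {A,C} (+1)
site 4, node KSWZ: KW={C,T} ∩ SZ={A,C} → {C} (+0)
site 4, node KPSWZ: KSWZ={C} ∪ P={A} → {A,C} (+1)
site 4, node CKPSWZ: C={A} ∩ KPSWZ={A,C} → {A} (+0)
site 5, node KW: K={C} ∪ W={G} → {C,G} (+1)
site 5, node SZ: S={C} ∪ Z={A} → {A,C} (+1)
site 5, node KSWZ: KW={C,G} ∩ SZ={A,C} → {C} (+0)
site 5, node KPSWZ: KSWZ={C} ∩ P={C} → {C} (+0)
site 5, node CKPSWZ: C={T} ∪ KPSWZ={C} → {C,T} (+1)
site 6, node KW: K={G} ∪ W={T} → {G,T} (+1)
site 6, node SZ: S={G} ∩ Z={G} → {G} (+0)
site 6, node KSWZ: KW={G,T} ∩ SZ={G} → {G} (+0)
site 6, node KPSWZ: KSWZ={G} ∪ P={C} → {C,G} (+1)
site 6, node CKPSWZ: C={T} ∪ KPSWZ={C,G} → {C,G,T} (+1)
site 7, node KW: K={C} ∪ W={T} → {C,T} (+1)
site 7, node SZ: S={T} ∪ Z={C} → {C,T} (+1)
site 7, node KSWZ: KW={C,T} ∩ SZ={C,T} → {C,T} (+0)
site 7, node KPSWZ: KSWZ={C,T} ∪ P={G} → {C,G,T} (+1)
site 7, node CKPSWZ: C={C} ∩ KPSWZ={C,G,T} → {C} (+0)
per-site changes: [2, 2, 3, 4, 3, 3, 3, 3]; total = 23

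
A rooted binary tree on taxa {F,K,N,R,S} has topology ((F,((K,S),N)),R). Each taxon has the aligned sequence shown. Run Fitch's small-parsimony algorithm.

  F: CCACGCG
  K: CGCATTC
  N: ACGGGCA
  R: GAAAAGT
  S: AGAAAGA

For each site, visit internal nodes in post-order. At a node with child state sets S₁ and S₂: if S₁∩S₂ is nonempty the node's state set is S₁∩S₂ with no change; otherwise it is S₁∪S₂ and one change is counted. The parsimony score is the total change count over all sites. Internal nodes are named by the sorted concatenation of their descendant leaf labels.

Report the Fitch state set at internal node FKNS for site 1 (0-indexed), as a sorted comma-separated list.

C

site 0, node KS: K={C} ∪ S={A} → {A,C} (+1)
site 0, node KNS: KS={A,C} ∩ N={A} → {A} (+0)
site 0, node FKNS: F={C} ∪ KNS={A} → {A,C} (+1)
site 0, node FKNRS: FKNS={A,C} ∪ R={G} → {A,C,G} (+1)
site 1, node KS: K={G} ∩ S={G} → {G} (+0)
site 1, node KNS: KS={G} ∪ N={C} → {C,G} (+1)
site 1, node FKNS: F={C} ∩ KNS={C,G} → {C} (+0)
site 1, node FKNRS: FKNS={C} ∪ R={A} → {A,C} (+1)
site 2, node KS: K={C} ∪ S={A} → {A,C} (+1)
site 2, node KNS: KS={A,C} ∪ N={G} → {A,C,G} (+1)
site 2, node FKNS: F={A} ∩ KNS={A,C,G} → {A} (+0)
site 2, node FKNRS: FKNS={A} ∩ R={A} → {A} (+0)
site 3, node KS: K={A} ∩ S={A} → {A} (+0)
site 3, node KNS: KS={A} ∪ N={G} → {A,G} (+1)
site 3, node FKNS: F={C} ∪ KNS={A,G} → {A,C,G} (+1)
site 3, node FKNRS: FKNS={A,C,G} ∩ R={A} → {A} (+0)
site 4, node KS: K={T} ∪ S={A} → {A,T} (+1)
site 4, node KNS: KS={A,T} ∪ N={G} → {A,G,T} (+1)
site 4, node FKNS: F={G} ∩ KNS={A,G,T} → {G} (+0)
site 4, node FKNRS: FKNS={G} ∪ R={A} → {A,G} (+1)
site 5, node KS: K={T} ∪ S={G} → {G,T} (+1)
site 5, node KNS: KS={G,T} ∪ N={C} → {C,G,T} (+1)
site 5, node FKNS: F={C} ∩ KNS={C,G,T} → {C} (+0)
site 5, node FKNRS: FKNS={C} ∪ R={G} → {C,G} (+1)
site 6, node KS: K={C} ∪ S={A} → {A,C} (+1)
site 6, node KNS: KS={A,C} ∩ N={A} → {A} (+0)
site 6, node FKNS: F={G} ∪ KNS={A} → {A,G} (+1)
site 6, node FKNRS: FKNS={A,G} ∪ R={T} → {A,G,T} (+1)
per-site changes: [3, 2, 2, 2, 3, 3, 3]; total = 18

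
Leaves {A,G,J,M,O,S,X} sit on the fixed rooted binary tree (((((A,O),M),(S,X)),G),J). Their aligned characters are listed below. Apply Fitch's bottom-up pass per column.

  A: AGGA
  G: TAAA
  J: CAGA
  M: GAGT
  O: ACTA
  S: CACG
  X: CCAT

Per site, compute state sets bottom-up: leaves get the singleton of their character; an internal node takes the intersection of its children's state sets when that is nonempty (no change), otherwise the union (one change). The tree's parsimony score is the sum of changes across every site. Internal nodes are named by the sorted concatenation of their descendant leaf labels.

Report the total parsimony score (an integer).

[col 0] AO: children A:{A}, O:{A} ∩→ {A}; cost 0
[col 0] AMO: children AO:{A}, M:{G} ∪→ {A,G}; cost 1
[col 0] SX: children S:{C}, X:{C} ∩→ {C}; cost 0
[col 0] AMOSX: children AMO:{A,G}, SX:{C} ∪→ {A,C,G}; cost 1
[col 0] AGMOSX: children AMOSX:{A,C,G}, G:{T} ∪→ {A,C,G,T}; cost 1
[col 0] AGJMOSX: children AGMOSX:{A,C,G,T}, J:{C} ∩→ {C}; cost 0
[col 1] AO: children A:{G}, O:{C} ∪→ {C,G}; cost 1
[col 1] AMO: children AO:{C,G}, M:{A} ∪→ {A,C,G}; cost 1
[col 1] SX: children S:{A}, X:{C} ∪→ {A,C}; cost 1
[col 1] AMOSX: children AMO:{A,C,G}, SX:{A,C} ∩→ {A,C}; cost 0
[col 1] AGMOSX: children AMOSX:{A,C}, G:{A} ∩→ {A}; cost 0
[col 1] AGJMOSX: children AGMOSX:{A}, J:{A} ∩→ {A}; cost 0
[col 2] AO: children A:{G}, O:{T} ∪→ {G,T}; cost 1
[col 2] AMO: children AO:{G,T}, M:{G} ∩→ {G}; cost 0
[col 2] SX: children S:{C}, X:{A} ∪→ {A,C}; cost 1
[col 2] AMOSX: children AMO:{G}, SX:{A,C} ∪→ {A,C,G}; cost 1
[col 2] AGMOSX: children AMOSX:{A,C,G}, G:{A} ∩→ {A}; cost 0
[col 2] AGJMOSX: children AGMOSX:{A}, J:{G} ∪→ {A,G}; cost 1
[col 3] AO: children A:{A}, O:{A} ∩→ {A}; cost 0
[col 3] AMO: children AO:{A}, M:{T} ∪→ {A,T}; cost 1
[col 3] SX: children S:{G}, X:{T} ∪→ {G,T}; cost 1
[col 3] AMOSX: children AMO:{A,T}, SX:{G,T} ∩→ {T}; cost 0
[col 3] AGMOSX: children AMOSX:{T}, G:{A} ∪→ {A,T}; cost 1
[col 3] AGJMOSX: children AGMOSX:{A,T}, J:{A} ∩→ {A}; cost 0
per-site changes: [3, 3, 4, 3]; total = 13

13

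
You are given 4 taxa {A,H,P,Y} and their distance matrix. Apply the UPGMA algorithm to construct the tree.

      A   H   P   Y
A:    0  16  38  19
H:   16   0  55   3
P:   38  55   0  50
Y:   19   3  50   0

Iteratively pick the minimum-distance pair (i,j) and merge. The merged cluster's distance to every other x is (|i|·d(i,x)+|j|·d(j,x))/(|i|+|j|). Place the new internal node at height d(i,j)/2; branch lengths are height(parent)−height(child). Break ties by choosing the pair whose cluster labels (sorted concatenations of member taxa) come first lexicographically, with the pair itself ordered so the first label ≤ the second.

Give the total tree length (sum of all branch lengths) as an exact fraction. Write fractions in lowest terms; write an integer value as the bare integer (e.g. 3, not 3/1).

1. join H+Y (d=3) ⇒ HY; edges |H|=3/2, |Y|=3/2
  updated: d(A,HY)=35/2, d(HY,P)=105/2
2. join A+HY (d=35/2) ⇒ AHY; edges |A|=35/4, |HY|=29/4
  updated: d(AHY,P)=143/3
3. join AHY+P (d=143/3) ⇒ AHPY; edges |AHY|=181/12, |P|=143/6
final tree: ((A:35/4,(H:3/2,Y:3/2):29/4):181/12,P:143/6)
total length: 695/12

695/12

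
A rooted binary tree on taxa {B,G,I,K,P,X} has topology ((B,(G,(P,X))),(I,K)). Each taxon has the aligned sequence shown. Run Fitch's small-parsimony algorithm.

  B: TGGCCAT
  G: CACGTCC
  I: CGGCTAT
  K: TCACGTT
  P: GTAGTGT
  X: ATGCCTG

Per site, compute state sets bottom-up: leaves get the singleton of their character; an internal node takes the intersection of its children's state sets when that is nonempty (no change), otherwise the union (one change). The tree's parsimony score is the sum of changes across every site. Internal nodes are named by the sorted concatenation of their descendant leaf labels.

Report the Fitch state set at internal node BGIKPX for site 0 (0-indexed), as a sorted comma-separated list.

C,T

PX@0: {G} ∪ {A} = {A,G} (union, +1)
GPX@0: {C} ∪ {A,G} = {A,C,G} (union, +1)
BGPX@0: {T} ∪ {A,C,G} = {A,C,G,T} (union, +1)
IK@0: {C} ∪ {T} = {C,T} (union, +1)
BGIKPX@0: {A,C,G,T} ∩ {C,T} = {C,T} (intersection, +0)
PX@1: {T} ∩ {T} = {T} (intersection, +0)
GPX@1: {A} ∪ {T} = {A,T} (union, +1)
BGPX@1: {G} ∪ {A,T} = {A,G,T} (union, +1)
IK@1: {G} ∪ {C} = {C,G} (union, +1)
BGIKPX@1: {A,G,T} ∩ {C,G} = {G} (intersection, +0)
PX@2: {A} ∪ {G} = {A,G} (union, +1)
GPX@2: {C} ∪ {A,G} = {A,C,G} (union, +1)
BGPX@2: {G} ∩ {A,C,G} = {G} (intersection, +0)
IK@2: {G} ∪ {A} = {A,G} (union, +1)
BGIKPX@2: {G} ∩ {A,G} = {G} (intersection, +0)
PX@3: {G} ∪ {C} = {C,G} (union, +1)
GPX@3: {G} ∩ {C,G} = {G} (intersection, +0)
BGPX@3: {C} ∪ {G} = {C,G} (union, +1)
IK@3: {C} ∩ {C} = {C} (intersection, +0)
BGIKPX@3: {C,G} ∩ {C} = {C} (intersection, +0)
PX@4: {T} ∪ {C} = {C,T} (union, +1)
GPX@4: {T} ∩ {C,T} = {T} (intersection, +0)
BGPX@4: {C} ∪ {T} = {C,T} (union, +1)
IK@4: {T} ∪ {G} = {G,T} (union, +1)
BGIKPX@4: {C,T} ∩ {G,T} = {T} (intersection, +0)
PX@5: {G} ∪ {T} = {G,T} (union, +1)
GPX@5: {C} ∪ {G,T} = {C,G,T} (union, +1)
BGPX@5: {A} ∪ {C,G,T} = {A,C,G,T} (union, +1)
IK@5: {A} ∪ {T} = {A,T} (union, +1)
BGIKPX@5: {A,C,G,T} ∩ {A,T} = {A,T} (intersection, +0)
PX@6: {T} ∪ {G} = {G,T} (union, +1)
GPX@6: {C} ∪ {G,T} = {C,G,T} (union, +1)
BGPX@6: {T} ∩ {C,G,T} = {T} (intersection, +0)
IK@6: {T} ∩ {T} = {T} (intersection, +0)
BGIKPX@6: {T} ∩ {T} = {T} (intersection, +0)
per-site changes: [4, 3, 3, 2, 3, 4, 2]; total = 21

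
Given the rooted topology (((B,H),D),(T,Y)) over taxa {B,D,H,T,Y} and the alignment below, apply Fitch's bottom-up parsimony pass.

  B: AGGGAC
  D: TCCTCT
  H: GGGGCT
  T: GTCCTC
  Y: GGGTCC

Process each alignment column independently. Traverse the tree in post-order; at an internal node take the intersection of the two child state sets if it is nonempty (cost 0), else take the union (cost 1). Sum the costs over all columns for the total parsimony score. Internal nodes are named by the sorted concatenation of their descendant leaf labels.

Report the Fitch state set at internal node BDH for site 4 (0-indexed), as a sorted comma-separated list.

C

site 0, node BH: B={A} ∪ H={G} → {A,G} (+1)
site 0, node BDH: BH={A,G} ∪ D={T} → {A,G,T} (+1)
site 0, node TY: T={G} ∩ Y={G} → {G} (+0)
site 0, node BDHTY: BDH={A,G,T} ∩ TY={G} → {G} (+0)
site 1, node BH: B={G} ∩ H={G} → {G} (+0)
site 1, node BDH: BH={G} ∪ D={C} → {C,G} (+1)
site 1, node TY: T={T} ∪ Y={G} → {G,T} (+1)
site 1, node BDHTY: BDH={C,G} ∩ TY={G,T} → {G} (+0)
site 2, node BH: B={G} ∩ H={G} → {G} (+0)
site 2, node BDH: BH={G} ∪ D={C} → {C,G} (+1)
site 2, node TY: T={C} ∪ Y={G} → {C,G} (+1)
site 2, node BDHTY: BDH={C,G} ∩ TY={C,G} → {C,G} (+0)
site 3, node BH: B={G} ∩ H={G} → {G} (+0)
site 3, node BDH: BH={G} ∪ D={T} → {G,T} (+1)
site 3, node TY: T={C} ∪ Y={T} → {C,T} (+1)
site 3, node BDHTY: BDH={G,T} ∩ TY={C,T} → {T} (+0)
site 4, node BH: B={A} ∪ H={C} → {A,C} (+1)
site 4, node BDH: BH={A,C} ∩ D={C} → {C} (+0)
site 4, node TY: T={T} ∪ Y={C} → {C,T} (+1)
site 4, node BDHTY: BDH={C} ∩ TY={C,T} → {C} (+0)
site 5, node BH: B={C} ∪ H={T} → {C,T} (+1)
site 5, node BDH: BH={C,T} ∩ D={T} → {T} (+0)
site 5, node TY: T={C} ∩ Y={C} → {C} (+0)
site 5, node BDHTY: BDH={T} ∪ TY={C} → {C,T} (+1)
per-site changes: [2, 2, 2, 2, 2, 2]; total = 12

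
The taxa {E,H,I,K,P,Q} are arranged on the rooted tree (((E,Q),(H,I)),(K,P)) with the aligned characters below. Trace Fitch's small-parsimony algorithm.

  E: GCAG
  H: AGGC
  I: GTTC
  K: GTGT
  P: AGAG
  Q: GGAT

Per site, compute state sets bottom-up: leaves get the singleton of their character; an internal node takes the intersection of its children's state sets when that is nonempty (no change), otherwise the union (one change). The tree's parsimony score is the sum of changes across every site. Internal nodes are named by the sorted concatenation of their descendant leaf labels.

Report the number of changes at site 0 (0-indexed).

[col 0] EQ: children E:{G}, Q:{G} ∩→ {G}; cost 0
[col 0] HI: children H:{A}, I:{G} ∪→ {A,G}; cost 1
[col 0] EHIQ: children EQ:{G}, HI:{A,G} ∩→ {G}; cost 0
[col 0] KP: children K:{G}, P:{A} ∪→ {A,G}; cost 1
[col 0] EHIKPQ: children EHIQ:{G}, KP:{A,G} ∩→ {G}; cost 0
[col 1] EQ: children E:{C}, Q:{G} ∪→ {C,G}; cost 1
[col 1] HI: children H:{G}, I:{T} ∪→ {G,T}; cost 1
[col 1] EHIQ: children EQ:{C,G}, HI:{G,T} ∩→ {G}; cost 0
[col 1] KP: children K:{T}, P:{G} ∪→ {G,T}; cost 1
[col 1] EHIKPQ: children EHIQ:{G}, KP:{G,T} ∩→ {G}; cost 0
[col 2] EQ: children E:{A}, Q:{A} ∩→ {A}; cost 0
[col 2] HI: children H:{G}, I:{T} ∪→ {G,T}; cost 1
[col 2] EHIQ: children EQ:{A}, HI:{G,T} ∪→ {A,G,T}; cost 1
[col 2] KP: children K:{G}, P:{A} ∪→ {A,G}; cost 1
[col 2] EHIKPQ: children EHIQ:{A,G,T}, KP:{A,G} ∩→ {A,G}; cost 0
[col 3] EQ: children E:{G}, Q:{T} ∪→ {G,T}; cost 1
[col 3] HI: children H:{C}, I:{C} ∩→ {C}; cost 0
[col 3] EHIQ: children EQ:{G,T}, HI:{C} ∪→ {C,G,T}; cost 1
[col 3] KP: children K:{T}, P:{G} ∪→ {G,T}; cost 1
[col 3] EHIKPQ: children EHIQ:{C,G,T}, KP:{G,T} ∩→ {G,T}; cost 0
per-site changes: [2, 3, 3, 3]; total = 11

2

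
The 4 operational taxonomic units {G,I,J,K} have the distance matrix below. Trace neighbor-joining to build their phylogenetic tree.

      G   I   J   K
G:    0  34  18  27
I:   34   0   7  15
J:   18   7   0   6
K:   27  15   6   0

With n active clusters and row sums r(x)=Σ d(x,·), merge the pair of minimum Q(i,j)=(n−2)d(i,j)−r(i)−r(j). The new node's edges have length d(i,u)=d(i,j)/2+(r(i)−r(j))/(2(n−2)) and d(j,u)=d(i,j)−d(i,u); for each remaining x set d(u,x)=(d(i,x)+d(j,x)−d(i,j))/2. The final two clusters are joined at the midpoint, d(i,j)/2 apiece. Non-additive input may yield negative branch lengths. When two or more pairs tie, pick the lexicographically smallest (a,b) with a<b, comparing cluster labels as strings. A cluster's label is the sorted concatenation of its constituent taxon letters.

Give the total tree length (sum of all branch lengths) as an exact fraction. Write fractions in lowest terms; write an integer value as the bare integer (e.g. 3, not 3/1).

step 1: merge (G,J) at d=18, Q=-74; branch lengths G→21, J→-3; new cluster GJ
  updated: d(GJ,I)=23/2, d(GJ,K)=15/2
step 2: merge (GJ,I) at d=23/2, Q=-34; branch lengths GJ→2, I→19/2; new cluster GIJ
  updated: d(GIJ,K)=11/2
step 3: merge (GIJ,K) at d=11/2; branch lengths GIJ→11/4, K→11/4; new cluster GIJK
final tree: (((G:21,J:-3):2,I:19/2):11/4,K:11/4)
total length: 35

35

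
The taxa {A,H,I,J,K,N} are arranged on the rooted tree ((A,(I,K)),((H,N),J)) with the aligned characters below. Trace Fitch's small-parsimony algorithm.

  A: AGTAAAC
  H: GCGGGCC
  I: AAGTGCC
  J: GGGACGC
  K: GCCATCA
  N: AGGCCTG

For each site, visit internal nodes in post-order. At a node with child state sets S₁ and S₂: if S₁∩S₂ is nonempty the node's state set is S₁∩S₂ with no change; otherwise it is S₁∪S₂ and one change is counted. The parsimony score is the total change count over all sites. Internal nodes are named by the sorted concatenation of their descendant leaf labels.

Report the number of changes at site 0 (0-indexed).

3

IK@0: {A} ∪ {G} = {A,G} (union, +1)
AIK@0: {A} ∩ {A,G} = {A} (intersection, +0)
HN@0: {G} ∪ {A} = {A,G} (union, +1)
HJN@0: {A,G} ∩ {G} = {G} (intersection, +0)
AHIJKN@0: {A} ∪ {G} = {A,G} (union, +1)
IK@1: {A} ∪ {C} = {A,C} (union, +1)
AIK@1: {G} ∪ {A,C} = {A,C,G} (union, +1)
HN@1: {C} ∪ {G} = {C,G} (union, +1)
HJN@1: {C,G} ∩ {G} = {G} (intersection, +0)
AHIJKN@1: {A,C,G} ∩ {G} = {G} (intersection, +0)
IK@2: {G} ∪ {C} = {C,G} (union, +1)
AIK@2: {T} ∪ {C,G} = {C,G,T} (union, +1)
HN@2: {G} ∩ {G} = {G} (intersection, +0)
HJN@2: {G} ∩ {G} = {G} (intersection, +0)
AHIJKN@2: {C,G,T} ∩ {G} = {G} (intersection, +0)
IK@3: {T} ∪ {A} = {A,T} (union, +1)
AIK@3: {A} ∩ {A,T} = {A} (intersection, +0)
HN@3: {G} ∪ {C} = {C,G} (union, +1)
HJN@3: {C,G} ∪ {A} = {A,C,G} (union, +1)
AHIJKN@3: {A} ∩ {A,C,G} = {A} (intersection, +0)
IK@4: {G} ∪ {T} = {G,T} (union, +1)
AIK@4: {A} ∪ {G,T} = {A,G,T} (union, +1)
HN@4: {G} ∪ {C} = {C,G} (union, +1)
HJN@4: {C,G} ∩ {C} = {C} (intersection, +0)
AHIJKN@4: {A,G,T} ∪ {C} = {A,C,G,T} (union, +1)
IK@5: {C} ∩ {C} = {C} (intersection, +0)
AIK@5: {A} ∪ {C} = {A,C} (union, +1)
HN@5: {C} ∪ {T} = {C,T} (union, +1)
HJN@5: {C,T} ∪ {G} = {C,G,T} (union, +1)
AHIJKN@5: {A,C} ∩ {C,G,T} = {C} (intersection, +0)
IK@6: {C} ∪ {A} = {A,C} (union, +1)
AIK@6: {C} ∩ {A,C} = {C} (intersection, +0)
HN@6: {C} ∪ {G} = {C,G} (union, +1)
HJN@6: {C,G} ∩ {C} = {C} (intersection, +0)
AHIJKN@6: {C} ∩ {C} = {C} (intersection, +0)
per-site changes: [3, 3, 2, 3, 4, 3, 2]; total = 20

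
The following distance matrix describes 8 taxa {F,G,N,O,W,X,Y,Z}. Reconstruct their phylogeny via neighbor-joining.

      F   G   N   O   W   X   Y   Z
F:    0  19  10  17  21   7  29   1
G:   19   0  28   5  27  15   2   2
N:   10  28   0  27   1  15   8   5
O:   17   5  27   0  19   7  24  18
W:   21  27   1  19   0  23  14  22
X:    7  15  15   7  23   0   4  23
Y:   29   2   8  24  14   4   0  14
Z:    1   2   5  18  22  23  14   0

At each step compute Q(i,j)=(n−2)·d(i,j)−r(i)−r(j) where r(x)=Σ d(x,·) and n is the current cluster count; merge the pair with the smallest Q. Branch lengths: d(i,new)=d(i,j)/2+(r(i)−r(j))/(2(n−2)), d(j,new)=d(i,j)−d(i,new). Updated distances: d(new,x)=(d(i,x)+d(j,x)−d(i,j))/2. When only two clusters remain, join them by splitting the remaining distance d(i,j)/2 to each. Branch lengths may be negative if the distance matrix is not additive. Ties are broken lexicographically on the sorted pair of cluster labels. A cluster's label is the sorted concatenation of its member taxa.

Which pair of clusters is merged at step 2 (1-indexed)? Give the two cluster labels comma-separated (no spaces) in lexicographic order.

F,Z

1. join N+W (d=1, Q=-215) ⇒ NW; edges |N|=-9/4, |W|=13/4
  updated: d(F,NW)=15, d(G,NW)=27, d(NW,O)=45/2, d(NW,X)=37/2, d(NW,Y)=21/2, d(NW,Z)=13
2. join F+Z (d=1, Q=-154) ⇒ FZ; edges |F|=11/5, |Z|=-6/5
  updated: d(FZ,G)=10, d(FZ,NW)=27/2, d(FZ,O)=17, d(FZ,X)=29/2, d(FZ,Y)=21
3. join G+O (d=5, Q=-229/2) ⇒ GO; edges |G|=7/16, |O|=73/16
  updated: d(FZ,GO)=11, d(GO,NW)=89/4, d(GO,X)=17/2, d(GO,Y)=21/2
4. join FZ+NW (d=27/2, Q=-337/4) ⇒ FNWZ; edges |FZ|=143/24, |NW|=181/24
  updated: d(FNWZ,GO)=79/8, d(FNWZ,X)=39/4, d(FNWZ,Y)=9
5. join FNWZ+GO (d=79/8, Q=-151/4) ⇒ FGNOWZ; edges |FNWZ|=39/8, |GO|=5
  updated: d(FGNOWZ,X)=67/16, d(FGNOWZ,Y)=77/16
6. join FGNOWZ+X (d=67/16, Q=-13) ⇒ FGNOWXZ; edges |FGNOWZ|=5/2, |X|=27/16
  updated: d(FGNOWXZ,Y)=37/16
7. join FGNOWXZ+Y (d=37/16) ⇒ FGNOWXYZ; edges |FGNOWXZ|=37/32, |Y|=37/32
final tree: (((((F:11/5,Z:-6/5):143/24,(N:-9/4,W:13/4):181/24):39/8,(G:7/16,O:73/16):5):5/2,X:27/16):37/32,Y:37/32)
total length: 295/8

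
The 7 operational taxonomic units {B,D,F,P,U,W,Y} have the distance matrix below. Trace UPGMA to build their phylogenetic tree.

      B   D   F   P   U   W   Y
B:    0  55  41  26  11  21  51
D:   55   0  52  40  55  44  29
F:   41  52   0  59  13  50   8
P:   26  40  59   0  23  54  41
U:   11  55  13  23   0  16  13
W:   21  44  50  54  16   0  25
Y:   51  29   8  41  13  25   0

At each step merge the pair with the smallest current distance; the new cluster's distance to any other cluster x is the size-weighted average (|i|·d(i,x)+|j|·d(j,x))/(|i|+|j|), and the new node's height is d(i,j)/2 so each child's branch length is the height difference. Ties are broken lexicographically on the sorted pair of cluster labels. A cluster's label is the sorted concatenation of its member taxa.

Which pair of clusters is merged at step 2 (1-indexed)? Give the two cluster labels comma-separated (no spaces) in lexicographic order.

iteration 1: select F,Y (d=8); attach at lengths (4, 4); label the merged cluster FY
  updated: d(B,FY)=46, d(D,FY)=81/2, d(FY,P)=50, d(FY,U)=13, d(FY,W)=75/2
iteration 2: select B,U (d=11); attach at lengths (11/2, 11/2); label the merged cluster BU
  updated: d(BU,D)=55, d(BU,FY)=59/2, d(BU,P)=49/2, d(BU,W)=37/2
iteration 3: select BU,W (d=37/2); attach at lengths (15/4, 37/4); label the merged cluster BUW
  updated: d(BUW,D)=154/3, d(BUW,FY)=193/6, d(BUW,P)=103/3
iteration 4: select BUW,FY (d=193/6); attach at lengths (41/6, 145/12); label the merged cluster BFUWY
  updated: d(BFUWY,D)=47, d(BFUWY,P)=203/5
iteration 5: select D,P (d=40); attach at lengths (20, 20); label the merged cluster DP
  updated: d(BFUWY,DP)=219/5
iteration 6: select BFUWY,DP (d=219/5); attach at lengths (349/60, 19/10); label the merged cluster BDFPUWY
final tree: ((((B:11/2,U:11/2):15/4,W:37/4):41/6,(F:4,Y:4):145/12):349/60,(D:20,P:20):19/10)
total length: 2959/30

B,U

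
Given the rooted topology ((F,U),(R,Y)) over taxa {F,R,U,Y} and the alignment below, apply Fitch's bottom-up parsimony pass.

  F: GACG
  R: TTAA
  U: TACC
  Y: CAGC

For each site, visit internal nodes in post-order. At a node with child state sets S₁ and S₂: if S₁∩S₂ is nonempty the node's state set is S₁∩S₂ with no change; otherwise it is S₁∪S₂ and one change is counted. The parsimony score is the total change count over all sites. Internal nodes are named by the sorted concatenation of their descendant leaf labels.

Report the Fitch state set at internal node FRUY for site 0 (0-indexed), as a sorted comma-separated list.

T

FU@0: {G} ∪ {T} = {G,T} (union, +1)
RY@0: {T} ∪ {C} = {C,T} (union, +1)
FRUY@0: {G,T} ∩ {C,T} = {T} (intersection, +0)
FU@1: {A} ∩ {A} = {A} (intersection, +0)
RY@1: {T} ∪ {A} = {A,T} (union, +1)
FRUY@1: {A} ∩ {A,T} = {A} (intersection, +0)
FU@2: {C} ∩ {C} = {C} (intersection, +0)
RY@2: {A} ∪ {G} = {A,G} (union, +1)
FRUY@2: {C} ∪ {A,G} = {A,C,G} (union, +1)
FU@3: {G} ∪ {C} = {C,G} (union, +1)
RY@3: {A} ∪ {C} = {A,C} (union, +1)
FRUY@3: {C,G} ∩ {A,C} = {C} (intersection, +0)
per-site changes: [2, 1, 2, 2]; total = 7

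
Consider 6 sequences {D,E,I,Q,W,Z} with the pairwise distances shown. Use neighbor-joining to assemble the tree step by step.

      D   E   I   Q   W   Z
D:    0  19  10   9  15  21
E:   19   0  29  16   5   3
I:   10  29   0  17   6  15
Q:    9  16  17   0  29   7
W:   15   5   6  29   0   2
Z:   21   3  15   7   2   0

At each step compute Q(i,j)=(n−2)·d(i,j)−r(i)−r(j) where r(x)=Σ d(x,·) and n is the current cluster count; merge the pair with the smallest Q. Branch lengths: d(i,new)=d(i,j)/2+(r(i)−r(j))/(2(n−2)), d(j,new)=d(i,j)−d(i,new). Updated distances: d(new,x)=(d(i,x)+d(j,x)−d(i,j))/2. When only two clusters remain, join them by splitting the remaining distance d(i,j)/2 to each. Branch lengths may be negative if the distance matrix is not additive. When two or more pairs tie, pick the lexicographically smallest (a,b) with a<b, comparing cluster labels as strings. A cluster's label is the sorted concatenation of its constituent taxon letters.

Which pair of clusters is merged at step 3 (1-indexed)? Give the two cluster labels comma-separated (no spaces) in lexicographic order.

DIQ,W

step 1: merge (D,Q) at d=9, Q=-116; branch lengths D→4, Q→5; new cluster DQ
  updated: d(DQ,E)=13, d(DQ,I)=9, d(DQ,W)=35/2, d(DQ,Z)=19/2
step 2: merge (DQ,I) at d=9, Q=-81; branch lengths DQ→17/6, I→37/6; new cluster DIQ
  updated: d(DIQ,E)=33/2, d(DIQ,W)=29/4, d(DIQ,Z)=31/4
step 3: merge (DIQ,W) at d=29/4, Q=-125/4; branch lengths DIQ→127/16, W→-11/16; new cluster DIQW
  updated: d(DIQW,E)=57/8, d(DIQW,Z)=5/4
step 4: merge (DIQW,E) at d=57/8, Q=-91/8; branch lengths DIQW→43/16, E→71/16; new cluster DEIQW
  updated: d(DEIQW,Z)=-23/16
step 5: merge (DEIQW,Z) at d=-23/16; branch lengths DEIQW→-23/32, Z→-23/32; new cluster DEIQWZ
final tree: (((((D:4,Q:5):17/6,I:37/6):127/16,W:-11/16):43/16,E:71/16):-23/32,Z:-23/32)
total length: 495/16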